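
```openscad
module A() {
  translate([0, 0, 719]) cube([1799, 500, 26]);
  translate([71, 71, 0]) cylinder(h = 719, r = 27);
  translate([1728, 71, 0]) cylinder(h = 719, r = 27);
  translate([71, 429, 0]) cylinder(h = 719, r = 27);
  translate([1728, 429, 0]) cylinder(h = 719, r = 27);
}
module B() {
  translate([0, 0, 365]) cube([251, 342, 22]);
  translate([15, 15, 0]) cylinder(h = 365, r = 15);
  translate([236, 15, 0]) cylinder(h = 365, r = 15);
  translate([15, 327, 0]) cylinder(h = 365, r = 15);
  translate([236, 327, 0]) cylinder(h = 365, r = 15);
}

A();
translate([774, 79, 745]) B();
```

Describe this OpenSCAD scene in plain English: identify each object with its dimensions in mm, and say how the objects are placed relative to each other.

A is a rectangular dining table. The top is 1799×500×26 mm with its upper surface at z = 745 mm. It stands on four round legs of 54 mm diameter, each leg's bounding box inset 44 mm from the nearest pair of top edges, running from the floor to the underside of the top.

B is a four-legged stool. The seat is a 251×342×22 mm slab whose top surface is at z = 387 mm; four round legs, each 30 mm in diameter, run from the floor (z = 0) to the underside of the seat, each leg's axis is inset half a diameter from the nearest pair of seat edges (so the leg's bounding box is flush with the corner).

The stool is on top of the table, centred.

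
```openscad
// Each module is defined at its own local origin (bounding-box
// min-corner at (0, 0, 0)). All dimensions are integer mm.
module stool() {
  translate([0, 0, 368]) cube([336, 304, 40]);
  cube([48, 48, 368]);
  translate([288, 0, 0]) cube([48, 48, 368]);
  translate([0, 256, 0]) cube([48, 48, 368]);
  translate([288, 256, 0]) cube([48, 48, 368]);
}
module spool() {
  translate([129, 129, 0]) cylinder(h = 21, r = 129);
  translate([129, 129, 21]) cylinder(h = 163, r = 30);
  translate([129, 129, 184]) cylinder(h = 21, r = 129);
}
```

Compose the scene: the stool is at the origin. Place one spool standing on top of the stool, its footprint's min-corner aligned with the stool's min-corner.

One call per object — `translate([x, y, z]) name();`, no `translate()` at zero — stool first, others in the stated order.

stool();
translate([0, 0, 408]) spool();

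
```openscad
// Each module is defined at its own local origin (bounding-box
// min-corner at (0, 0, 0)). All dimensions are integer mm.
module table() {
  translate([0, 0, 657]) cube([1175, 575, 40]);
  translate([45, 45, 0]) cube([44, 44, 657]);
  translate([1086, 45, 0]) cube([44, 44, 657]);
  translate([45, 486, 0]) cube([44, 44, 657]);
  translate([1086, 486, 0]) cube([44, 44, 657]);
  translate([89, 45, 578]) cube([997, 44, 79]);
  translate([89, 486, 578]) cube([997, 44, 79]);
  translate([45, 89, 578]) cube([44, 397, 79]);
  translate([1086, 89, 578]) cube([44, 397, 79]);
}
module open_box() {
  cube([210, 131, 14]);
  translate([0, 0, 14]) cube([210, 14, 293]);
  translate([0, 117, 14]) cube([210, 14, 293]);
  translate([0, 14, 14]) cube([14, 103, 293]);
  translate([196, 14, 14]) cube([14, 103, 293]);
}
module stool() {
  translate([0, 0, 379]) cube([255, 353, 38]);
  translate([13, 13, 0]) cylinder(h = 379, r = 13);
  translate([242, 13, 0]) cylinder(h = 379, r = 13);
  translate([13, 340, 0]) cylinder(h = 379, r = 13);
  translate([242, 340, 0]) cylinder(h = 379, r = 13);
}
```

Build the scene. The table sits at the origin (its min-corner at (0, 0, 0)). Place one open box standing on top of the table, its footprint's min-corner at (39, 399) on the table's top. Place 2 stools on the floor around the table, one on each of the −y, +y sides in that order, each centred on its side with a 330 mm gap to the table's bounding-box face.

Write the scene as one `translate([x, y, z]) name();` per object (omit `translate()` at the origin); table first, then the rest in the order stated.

table();
translate([39, 399, 697]) open_box();
translate([460, -683, 0]) stool();
translate([460, 905, 0]) stool();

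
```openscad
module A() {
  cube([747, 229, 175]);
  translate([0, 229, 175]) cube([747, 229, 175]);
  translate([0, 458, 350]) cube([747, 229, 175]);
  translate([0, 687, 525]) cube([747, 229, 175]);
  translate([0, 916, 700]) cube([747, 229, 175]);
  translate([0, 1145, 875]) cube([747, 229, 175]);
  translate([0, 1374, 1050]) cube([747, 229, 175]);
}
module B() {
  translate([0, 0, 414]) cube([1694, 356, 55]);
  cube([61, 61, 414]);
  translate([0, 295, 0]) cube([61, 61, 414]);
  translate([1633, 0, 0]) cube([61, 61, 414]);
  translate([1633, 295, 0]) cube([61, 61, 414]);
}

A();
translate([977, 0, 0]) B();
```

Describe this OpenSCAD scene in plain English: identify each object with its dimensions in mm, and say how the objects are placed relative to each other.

A is a run of 7 identical solid stair steps. Each tread is 747×229 mm and each step block is 175 mm high. Step 1 rests on the floor; step k is offset from step 1 by (k−1)×229 mm in y and (k−1)×175 mm in z.

B is a long wooden bench with a 1694 mm (x) × 356 mm (y) seat, 55 mm thick, its top surface 469 mm above the floor. Four 61 mm square legs at the seat corners, flush with the edges, run from z = 0 to the seat underside.

The bench is on the floor beside the staircase on its +x side.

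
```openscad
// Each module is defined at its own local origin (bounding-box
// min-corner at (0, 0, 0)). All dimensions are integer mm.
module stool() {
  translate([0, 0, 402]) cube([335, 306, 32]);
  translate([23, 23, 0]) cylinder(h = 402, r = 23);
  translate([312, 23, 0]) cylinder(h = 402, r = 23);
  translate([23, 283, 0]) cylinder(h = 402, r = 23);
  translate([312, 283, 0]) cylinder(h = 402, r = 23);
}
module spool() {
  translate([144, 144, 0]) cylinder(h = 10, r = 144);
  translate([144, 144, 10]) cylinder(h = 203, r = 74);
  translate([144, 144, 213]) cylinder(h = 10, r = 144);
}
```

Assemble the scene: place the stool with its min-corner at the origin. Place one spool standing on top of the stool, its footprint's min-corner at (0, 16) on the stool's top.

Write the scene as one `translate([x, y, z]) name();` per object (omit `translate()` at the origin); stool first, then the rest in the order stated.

stool();
translate([0, 16, 434]) spool();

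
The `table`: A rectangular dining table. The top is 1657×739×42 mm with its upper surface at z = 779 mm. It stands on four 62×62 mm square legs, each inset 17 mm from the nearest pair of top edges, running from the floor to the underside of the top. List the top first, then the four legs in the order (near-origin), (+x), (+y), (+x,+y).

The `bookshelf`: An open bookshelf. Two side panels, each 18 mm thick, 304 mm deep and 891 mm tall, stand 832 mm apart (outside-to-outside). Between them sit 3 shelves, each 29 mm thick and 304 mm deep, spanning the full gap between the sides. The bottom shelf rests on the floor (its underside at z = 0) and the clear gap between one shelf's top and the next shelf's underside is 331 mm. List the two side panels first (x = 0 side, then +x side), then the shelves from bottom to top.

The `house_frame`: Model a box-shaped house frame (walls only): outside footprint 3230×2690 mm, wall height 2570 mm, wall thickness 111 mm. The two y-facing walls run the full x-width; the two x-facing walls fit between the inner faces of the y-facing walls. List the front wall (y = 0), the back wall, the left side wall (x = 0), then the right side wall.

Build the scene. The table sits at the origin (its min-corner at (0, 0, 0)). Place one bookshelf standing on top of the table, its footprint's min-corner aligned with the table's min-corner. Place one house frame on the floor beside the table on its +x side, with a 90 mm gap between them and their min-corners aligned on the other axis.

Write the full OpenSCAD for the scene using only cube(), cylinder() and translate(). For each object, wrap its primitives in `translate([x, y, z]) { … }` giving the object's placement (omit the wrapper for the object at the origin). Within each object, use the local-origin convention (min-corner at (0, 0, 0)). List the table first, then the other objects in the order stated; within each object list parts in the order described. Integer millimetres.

translate([0, 0, 737]) cube([1657, 739, 42]);
translate([17, 17, 0]) cube([62, 62, 737]);
translate([1578, 17, 0]) cube([62, 62, 737]);
translate([17, 660, 0]) cube([62, 62, 737]);
translate([1578, 660, 0]) cube([62, 62, 737]);
translate([0, 0, 779]) {
  cube([18, 304, 891]);
  translate([814, 0, 0]) cube([18, 304, 891]);
  translate([18, 0, 0]) cube([796, 304, 29]);
  translate([18, 0, 360]) cube([796, 304, 29]);
  translate([18, 0, 720]) cube([796, 304, 29]);
}
translate([1747, 0, 0]) {
  cube([3230, 111, 2570]);
  translate([0, 2579, 0]) cube([3230, 111, 2570]);
  translate([0, 111, 0]) cube([111, 2468, 2570]);
  translate([3119, 111, 0]) cube([111, 2468, 2570]);
}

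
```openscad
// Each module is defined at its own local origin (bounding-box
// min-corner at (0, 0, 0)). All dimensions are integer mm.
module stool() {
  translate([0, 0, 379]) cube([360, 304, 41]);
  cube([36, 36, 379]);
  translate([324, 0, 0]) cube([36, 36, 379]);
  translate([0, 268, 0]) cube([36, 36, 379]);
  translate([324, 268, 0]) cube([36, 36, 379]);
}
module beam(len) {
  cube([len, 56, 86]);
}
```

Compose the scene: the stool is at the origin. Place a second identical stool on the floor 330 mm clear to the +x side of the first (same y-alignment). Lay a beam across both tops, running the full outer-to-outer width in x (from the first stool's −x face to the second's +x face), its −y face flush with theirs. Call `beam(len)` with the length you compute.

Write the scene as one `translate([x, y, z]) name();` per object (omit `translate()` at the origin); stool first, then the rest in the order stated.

stool();
translate([690, 0, 0]) stool();
translate([0, 0, 420]) beam(1050);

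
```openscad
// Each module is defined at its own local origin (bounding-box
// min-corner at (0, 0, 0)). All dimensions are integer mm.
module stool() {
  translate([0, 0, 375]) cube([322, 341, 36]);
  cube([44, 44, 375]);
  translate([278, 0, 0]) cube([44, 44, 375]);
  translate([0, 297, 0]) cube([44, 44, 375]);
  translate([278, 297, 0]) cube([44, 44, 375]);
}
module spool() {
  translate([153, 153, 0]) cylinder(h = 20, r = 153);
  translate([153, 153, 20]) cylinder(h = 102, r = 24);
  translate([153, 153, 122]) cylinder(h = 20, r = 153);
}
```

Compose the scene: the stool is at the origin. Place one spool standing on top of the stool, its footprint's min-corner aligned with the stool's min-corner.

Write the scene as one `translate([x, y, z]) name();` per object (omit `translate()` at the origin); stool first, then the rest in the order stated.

stool();
translate([0, 0, 411]) spool();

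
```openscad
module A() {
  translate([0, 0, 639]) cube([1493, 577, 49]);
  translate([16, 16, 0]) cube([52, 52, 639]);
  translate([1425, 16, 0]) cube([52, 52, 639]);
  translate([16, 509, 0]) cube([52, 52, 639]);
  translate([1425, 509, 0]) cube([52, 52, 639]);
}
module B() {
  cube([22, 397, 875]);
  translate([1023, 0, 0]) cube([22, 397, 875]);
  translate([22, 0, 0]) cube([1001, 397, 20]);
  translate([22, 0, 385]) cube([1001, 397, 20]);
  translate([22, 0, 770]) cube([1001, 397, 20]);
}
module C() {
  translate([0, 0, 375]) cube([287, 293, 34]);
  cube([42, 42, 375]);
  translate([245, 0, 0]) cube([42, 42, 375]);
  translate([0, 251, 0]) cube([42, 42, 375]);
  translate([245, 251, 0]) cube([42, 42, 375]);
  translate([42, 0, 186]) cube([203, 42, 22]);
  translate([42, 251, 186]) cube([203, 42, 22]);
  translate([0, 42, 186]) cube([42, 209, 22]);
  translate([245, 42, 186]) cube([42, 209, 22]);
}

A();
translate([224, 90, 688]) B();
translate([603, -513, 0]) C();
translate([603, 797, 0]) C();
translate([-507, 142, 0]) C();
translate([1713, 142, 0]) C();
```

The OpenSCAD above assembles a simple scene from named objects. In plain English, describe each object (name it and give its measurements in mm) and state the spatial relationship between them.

A is a table: top 1493 mm (x) × 577 mm (y), 49 mm thick, upper face at z = 688 mm, on four 52×52 mm square legs, each inset 16 mm from the nearest pair of top edges, running from z = 0 to the bottom of the top.

B is an open bookshelf. Two side panels, each 22 mm thick, 397 mm deep and 875 mm tall, stand 1045 mm apart (outside-to-outside). Between them sit 3 shelves, each 20 mm thick and 397 mm deep, spanning the full gap between the sides. The bottom shelf rests on the floor (its underside at z = 0) and the clear gap between one shelf's top and the next shelf's underside is 365 mm.

C is a four-legged stool. The seat is 287×293 mm, 34 mm thick, top at z = 409 mm. It stands on four square legs, each 42×42 mm in cross-section, from z = 0 to the seat underside, each flush with a corner of the seat. Four stretchers, 42 mm wide and 22 mm tall, connect adjacent legs with their undersides at z = 186 mm, each running between the inner faces of the legs it joins and aligned with the legs' outer faces on the other axis.

The bookshelf is on top of the table, centred. Four stools sit around the table at the −y, +y, −x, +x sides.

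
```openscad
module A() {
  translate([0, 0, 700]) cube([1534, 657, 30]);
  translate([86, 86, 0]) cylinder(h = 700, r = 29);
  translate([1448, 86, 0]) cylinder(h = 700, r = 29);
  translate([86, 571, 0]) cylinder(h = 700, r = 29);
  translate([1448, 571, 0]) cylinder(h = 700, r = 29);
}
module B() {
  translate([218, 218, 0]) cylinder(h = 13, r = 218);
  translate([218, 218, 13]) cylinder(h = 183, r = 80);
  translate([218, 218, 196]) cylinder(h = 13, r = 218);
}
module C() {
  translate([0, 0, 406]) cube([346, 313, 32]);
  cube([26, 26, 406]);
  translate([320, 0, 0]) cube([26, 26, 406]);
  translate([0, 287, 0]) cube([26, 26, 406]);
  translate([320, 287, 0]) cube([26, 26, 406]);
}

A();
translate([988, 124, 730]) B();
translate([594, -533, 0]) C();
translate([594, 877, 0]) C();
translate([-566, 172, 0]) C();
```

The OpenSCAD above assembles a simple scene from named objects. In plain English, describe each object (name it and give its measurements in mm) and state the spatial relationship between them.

A is a table: top 1534 mm (x) × 657 mm (y), 30 mm thick, upper face at z = 730 mm, on four round legs of 58 mm diameter, each leg's bounding box inset 57 mm from the nearest pair of top edges, running from z = 0 to the bottom of the top.

B is a spool: two coaxial disc flanges of radius 218 mm and thickness 13 mm, joined by a core cylinder of radius 80 mm and height 183 mm. The lower flange rests on z = 0 and the three cylinders share a vertical axis.

C is a four-legged stool. The seat is a 346×313×32 mm slab whose top surface is at z = 438 mm; four square legs, each 26×26 mm in cross-section, run from the floor (z = 0) to the underside of the seat, each flush with a corner of the seat.

The spool is on top of the table. Three stools sit around the table at the −y, +y, −x sides.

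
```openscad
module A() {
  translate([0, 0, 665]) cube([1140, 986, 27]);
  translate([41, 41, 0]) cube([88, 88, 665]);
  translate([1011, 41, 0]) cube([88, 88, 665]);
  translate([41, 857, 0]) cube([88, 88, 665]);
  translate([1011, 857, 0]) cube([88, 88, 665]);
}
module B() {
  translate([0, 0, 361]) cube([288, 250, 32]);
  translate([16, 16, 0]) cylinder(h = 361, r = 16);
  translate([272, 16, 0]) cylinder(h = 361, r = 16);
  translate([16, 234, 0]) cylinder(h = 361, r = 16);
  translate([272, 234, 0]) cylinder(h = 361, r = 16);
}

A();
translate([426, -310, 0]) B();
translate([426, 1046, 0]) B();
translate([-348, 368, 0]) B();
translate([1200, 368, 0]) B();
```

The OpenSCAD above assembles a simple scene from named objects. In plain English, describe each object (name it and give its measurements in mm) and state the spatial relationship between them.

A is a rectangular dining table. The top is 1140×986×27 mm with its upper surface at z = 692 mm. It stands on four 88×88 mm square legs, each inset 41 mm from the nearest pair of top edges, running from the floor to the underside of the top.

B is a four-legged stool. The seat is a 288×250×32 mm slab whose top surface is at z = 393 mm; four round legs, each 32 mm in diameter, run from the floor (z = 0) to the underside of the seat, each leg's axis is inset half a diameter from the nearest pair of seat edges (so the leg's bounding box is flush with the corner).

Four stools sit around the table at the −y, +y, −x, +x sides.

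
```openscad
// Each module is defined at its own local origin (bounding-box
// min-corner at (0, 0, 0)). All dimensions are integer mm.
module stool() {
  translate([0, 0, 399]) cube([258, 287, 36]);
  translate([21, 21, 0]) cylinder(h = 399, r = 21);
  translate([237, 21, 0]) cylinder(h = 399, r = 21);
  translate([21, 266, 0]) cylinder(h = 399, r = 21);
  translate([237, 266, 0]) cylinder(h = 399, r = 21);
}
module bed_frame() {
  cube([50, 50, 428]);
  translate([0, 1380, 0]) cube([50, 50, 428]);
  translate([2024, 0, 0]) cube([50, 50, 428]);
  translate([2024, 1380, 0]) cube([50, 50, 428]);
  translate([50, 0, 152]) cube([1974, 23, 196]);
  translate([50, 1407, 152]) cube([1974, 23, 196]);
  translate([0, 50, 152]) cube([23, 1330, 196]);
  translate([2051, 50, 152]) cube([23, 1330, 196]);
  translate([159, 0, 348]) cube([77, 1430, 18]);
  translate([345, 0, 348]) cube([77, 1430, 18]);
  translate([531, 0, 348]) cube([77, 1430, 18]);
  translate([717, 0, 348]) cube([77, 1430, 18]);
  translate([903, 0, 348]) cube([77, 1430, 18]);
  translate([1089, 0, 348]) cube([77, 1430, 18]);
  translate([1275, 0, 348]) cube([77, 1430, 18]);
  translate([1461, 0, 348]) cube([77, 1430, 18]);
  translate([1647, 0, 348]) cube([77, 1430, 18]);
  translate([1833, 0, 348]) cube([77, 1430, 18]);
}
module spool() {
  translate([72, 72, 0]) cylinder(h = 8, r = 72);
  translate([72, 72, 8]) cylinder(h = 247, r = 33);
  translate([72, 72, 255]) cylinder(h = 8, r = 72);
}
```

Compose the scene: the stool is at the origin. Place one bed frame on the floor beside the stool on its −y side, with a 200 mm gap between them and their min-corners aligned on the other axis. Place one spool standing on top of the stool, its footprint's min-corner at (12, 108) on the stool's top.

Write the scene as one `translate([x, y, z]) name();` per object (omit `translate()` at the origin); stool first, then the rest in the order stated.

stool();
translate([0, -1630, 0]) bed_frame();
translate([12, 108, 435]) spool();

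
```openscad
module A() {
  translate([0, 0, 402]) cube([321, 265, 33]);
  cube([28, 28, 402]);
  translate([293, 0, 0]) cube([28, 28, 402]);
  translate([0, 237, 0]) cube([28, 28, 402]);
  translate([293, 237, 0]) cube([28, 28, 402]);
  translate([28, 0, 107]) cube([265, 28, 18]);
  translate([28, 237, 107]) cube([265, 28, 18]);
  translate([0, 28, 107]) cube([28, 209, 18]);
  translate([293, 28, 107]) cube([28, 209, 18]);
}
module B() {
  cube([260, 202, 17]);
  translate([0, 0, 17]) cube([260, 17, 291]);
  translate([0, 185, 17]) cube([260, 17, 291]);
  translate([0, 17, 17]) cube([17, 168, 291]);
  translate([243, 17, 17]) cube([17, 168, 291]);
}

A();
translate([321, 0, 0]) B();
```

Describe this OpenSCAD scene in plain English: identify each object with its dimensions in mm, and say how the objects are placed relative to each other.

A is a four-legged stool. The seat is a 321×265×33 mm slab whose top surface is at z = 435 mm; four square legs, each 28×28 mm in cross-section, run from the floor (z = 0) to the underside of the seat, each flush with a corner of the seat. Four stretchers, 28 mm wide and 18 mm tall, connect adjacent legs with their undersides at z = 107 mm, each running between the inner faces of the legs it joins and aligned with the legs' outer faces on the other axis.

B is an open-topped rectangular box: outside dimensions 260×202×308 mm, with a uniform wall and base thickness of 17 mm. The base is a full 260×202 slab on the floor; four walls sit on top of the base. The front and back walls (the −y and +y sides) span the full width; the two side walls fit between them.

The open box is against the stool's +x side, with their −y faces flush.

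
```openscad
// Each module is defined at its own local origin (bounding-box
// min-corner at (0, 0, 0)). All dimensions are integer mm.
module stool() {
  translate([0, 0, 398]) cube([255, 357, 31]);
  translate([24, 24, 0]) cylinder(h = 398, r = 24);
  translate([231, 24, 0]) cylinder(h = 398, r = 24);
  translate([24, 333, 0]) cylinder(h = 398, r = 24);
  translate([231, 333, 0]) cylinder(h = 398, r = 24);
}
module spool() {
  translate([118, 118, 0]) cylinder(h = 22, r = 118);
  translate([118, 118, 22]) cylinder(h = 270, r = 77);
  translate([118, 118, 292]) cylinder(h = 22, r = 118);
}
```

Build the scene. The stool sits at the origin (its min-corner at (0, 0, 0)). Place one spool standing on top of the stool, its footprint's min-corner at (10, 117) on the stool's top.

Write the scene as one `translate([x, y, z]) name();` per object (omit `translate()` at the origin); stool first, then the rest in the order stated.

stool();
translate([10, 117, 429]) spool();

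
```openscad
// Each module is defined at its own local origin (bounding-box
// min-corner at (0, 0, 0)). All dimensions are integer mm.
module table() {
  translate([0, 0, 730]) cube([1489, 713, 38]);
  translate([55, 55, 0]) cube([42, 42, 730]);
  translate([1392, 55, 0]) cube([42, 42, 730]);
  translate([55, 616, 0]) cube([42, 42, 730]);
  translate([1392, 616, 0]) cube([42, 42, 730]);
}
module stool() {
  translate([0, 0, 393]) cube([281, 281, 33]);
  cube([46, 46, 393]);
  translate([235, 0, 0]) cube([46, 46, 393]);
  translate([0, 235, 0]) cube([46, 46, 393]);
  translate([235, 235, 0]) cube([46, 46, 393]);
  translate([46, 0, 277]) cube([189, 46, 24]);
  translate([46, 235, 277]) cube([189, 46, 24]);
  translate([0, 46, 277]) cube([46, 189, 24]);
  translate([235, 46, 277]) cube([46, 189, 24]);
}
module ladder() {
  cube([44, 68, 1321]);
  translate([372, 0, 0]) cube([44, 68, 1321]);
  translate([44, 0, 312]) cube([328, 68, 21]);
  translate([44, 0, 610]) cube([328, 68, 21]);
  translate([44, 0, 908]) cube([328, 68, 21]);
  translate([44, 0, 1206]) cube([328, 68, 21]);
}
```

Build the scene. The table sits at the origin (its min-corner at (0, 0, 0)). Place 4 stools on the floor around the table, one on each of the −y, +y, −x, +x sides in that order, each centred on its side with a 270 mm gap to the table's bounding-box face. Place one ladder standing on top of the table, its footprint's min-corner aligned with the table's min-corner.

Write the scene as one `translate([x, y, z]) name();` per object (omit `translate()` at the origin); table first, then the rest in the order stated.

table();
translate([604, -551, 0]) stool();
translate([604, 983, 0]) stool();
translate([-551, 216, 0]) stool();
translate([1759, 216, 0]) stool();
translate([0, 0, 768]) ladder();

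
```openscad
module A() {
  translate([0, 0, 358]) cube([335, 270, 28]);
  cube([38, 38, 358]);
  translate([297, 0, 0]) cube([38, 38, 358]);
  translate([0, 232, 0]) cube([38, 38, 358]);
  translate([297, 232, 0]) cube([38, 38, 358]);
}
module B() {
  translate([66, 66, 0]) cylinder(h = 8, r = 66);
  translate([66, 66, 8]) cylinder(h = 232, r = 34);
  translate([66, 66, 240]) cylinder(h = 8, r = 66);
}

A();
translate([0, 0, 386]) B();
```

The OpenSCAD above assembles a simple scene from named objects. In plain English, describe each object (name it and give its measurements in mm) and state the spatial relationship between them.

A is a four-legged stool. The seat is a 335×270×28 mm slab whose top surface is at z = 386 mm; four square legs, each 38×38 mm in cross-section, run from the floor (z = 0) to the underside of the seat, each flush with a corner of the seat.

B is a spool: two coaxial disc flanges of radius 66 mm and thickness 8 mm, joined by a core cylinder of radius 34 mm and height 232 mm. The lower flange rests on z = 0 and the three cylinders share a vertical axis.

The spool is on top of the stool.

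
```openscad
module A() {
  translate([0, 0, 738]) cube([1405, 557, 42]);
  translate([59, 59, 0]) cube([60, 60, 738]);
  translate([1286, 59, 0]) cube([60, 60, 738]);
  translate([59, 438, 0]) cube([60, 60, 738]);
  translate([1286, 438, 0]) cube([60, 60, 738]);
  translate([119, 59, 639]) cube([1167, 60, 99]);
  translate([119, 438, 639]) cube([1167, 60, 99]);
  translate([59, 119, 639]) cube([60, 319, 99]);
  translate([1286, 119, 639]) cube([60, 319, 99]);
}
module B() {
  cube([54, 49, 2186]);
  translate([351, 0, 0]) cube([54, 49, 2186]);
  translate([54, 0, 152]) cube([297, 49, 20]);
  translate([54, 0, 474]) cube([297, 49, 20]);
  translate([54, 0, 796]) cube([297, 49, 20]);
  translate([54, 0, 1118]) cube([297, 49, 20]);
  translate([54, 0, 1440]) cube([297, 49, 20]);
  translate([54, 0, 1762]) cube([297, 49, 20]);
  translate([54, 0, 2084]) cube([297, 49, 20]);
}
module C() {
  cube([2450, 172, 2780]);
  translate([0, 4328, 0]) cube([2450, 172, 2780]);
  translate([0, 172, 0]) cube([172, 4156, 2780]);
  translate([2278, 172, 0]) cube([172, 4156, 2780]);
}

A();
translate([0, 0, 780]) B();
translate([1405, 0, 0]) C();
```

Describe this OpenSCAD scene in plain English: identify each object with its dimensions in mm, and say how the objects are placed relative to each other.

A is a table: top 1405 mm (x) × 557 mm (y), 42 mm thick, upper face at z = 780 mm, on four 60×60 mm square legs, each inset 59 mm from the nearest pair of top edges, running from z = 0 to the bottom of the top. Four apron rails, 60 mm thick and 99 mm tall, run between adjacent legs with their top edges flush with the underside of the top and their outer faces flush with the legs' outer faces.

B is a straight ladder. Two 54×49 mm vertical rails, 2186 mm tall, stand 405 mm apart (outside-to-outside) with their front faces coplanar on the −y side. 7 rungs, each 49 mm deep and 20 mm tall, span between the inner faces of the rails, front faces flush with the rails. The lowest rung's underside is at z = 152 mm and rungs are spaced 322 mm apart (underside to underside).

C is the wall frame of a small rectangular building: four walls, each 2780 mm tall and 172 mm thick, enclosing a footprint 2450 mm (x) by 4500 mm (y) outside-to-outside, with no floor or roof. The front and back walls (the −y and +y sides) span the full width; the two side walls fit between them.

The ladder is on top of the table. The house frame is against the table's +x side, with their −y faces flush.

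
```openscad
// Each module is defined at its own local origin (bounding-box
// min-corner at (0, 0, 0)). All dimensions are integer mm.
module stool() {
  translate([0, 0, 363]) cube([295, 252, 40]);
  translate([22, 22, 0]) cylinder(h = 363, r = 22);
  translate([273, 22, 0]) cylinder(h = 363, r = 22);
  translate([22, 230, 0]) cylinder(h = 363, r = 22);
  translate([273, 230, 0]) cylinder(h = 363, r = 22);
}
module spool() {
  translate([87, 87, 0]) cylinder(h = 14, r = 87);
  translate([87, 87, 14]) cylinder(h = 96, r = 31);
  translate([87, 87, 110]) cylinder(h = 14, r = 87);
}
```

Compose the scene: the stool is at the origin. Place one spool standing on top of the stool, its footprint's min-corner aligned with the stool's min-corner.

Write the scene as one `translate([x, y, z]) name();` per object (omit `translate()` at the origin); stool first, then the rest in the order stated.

stool();
translate([0, 0, 403]) spool();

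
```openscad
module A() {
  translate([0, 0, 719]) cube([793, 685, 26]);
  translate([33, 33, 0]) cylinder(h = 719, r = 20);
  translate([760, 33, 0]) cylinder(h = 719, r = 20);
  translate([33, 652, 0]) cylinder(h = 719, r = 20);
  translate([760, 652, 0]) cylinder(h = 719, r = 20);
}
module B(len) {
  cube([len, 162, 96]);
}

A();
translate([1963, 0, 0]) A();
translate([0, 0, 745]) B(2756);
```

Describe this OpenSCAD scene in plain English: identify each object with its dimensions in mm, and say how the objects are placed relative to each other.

A is a table: top 793 mm (x) × 685 mm (y), 26 mm thick, upper face at z = 745 mm, on four round legs of 40 mm diameter, each leg's bounding box inset 13 mm from the nearest pair of top edges, running from z = 0 to the bottom of the top.

B is a rectangular beam 2756 mm long (x), 162 mm deep (y), 96 mm thick (z).

The beam spans the tops of two tables placed 1170 mm apart, resting at z = 745 mm.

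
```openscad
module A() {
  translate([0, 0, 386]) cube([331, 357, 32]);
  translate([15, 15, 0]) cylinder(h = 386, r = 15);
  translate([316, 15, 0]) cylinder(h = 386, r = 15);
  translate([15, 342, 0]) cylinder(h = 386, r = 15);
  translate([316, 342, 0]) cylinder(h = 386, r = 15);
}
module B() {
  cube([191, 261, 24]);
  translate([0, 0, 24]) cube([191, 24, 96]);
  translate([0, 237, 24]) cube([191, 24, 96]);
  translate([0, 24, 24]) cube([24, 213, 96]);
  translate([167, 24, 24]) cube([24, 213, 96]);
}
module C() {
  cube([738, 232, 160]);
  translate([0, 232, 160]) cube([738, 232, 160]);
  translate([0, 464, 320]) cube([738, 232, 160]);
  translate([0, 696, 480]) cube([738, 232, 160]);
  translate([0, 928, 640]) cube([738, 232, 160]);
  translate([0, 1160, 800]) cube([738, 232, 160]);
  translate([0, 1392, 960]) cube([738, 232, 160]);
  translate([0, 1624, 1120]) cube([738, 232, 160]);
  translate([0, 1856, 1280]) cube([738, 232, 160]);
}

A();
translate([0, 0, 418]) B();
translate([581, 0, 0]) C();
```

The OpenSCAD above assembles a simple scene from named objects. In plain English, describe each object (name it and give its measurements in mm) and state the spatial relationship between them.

A is a four-legged stool. The seat is 331×357 mm, 32 mm thick, top at z = 418 mm. It stands on four round legs, each 30 mm in diameter, from z = 0 to the seat underside, each leg's axis is inset half a diameter from the nearest pair of seat edges (so the leg's bounding box is flush with the corner).

B is an open-topped rectangular box: outside dimensions 191×261×120 mm, with a uniform wall and base thickness of 24 mm. The base is a full 191×261 slab on the floor; four walls sit on top of the base. The front and back walls (the −y and +y sides) span the full width; the two side walls fit between them.

C is a straight staircase of 9 solid steps. Each step is 738 mm wide (x), 232 mm deep (y, the going) and 160 mm tall (the rise). The first step rests on the floor; each subsequent step sits one going further in +y and one rise higher in +z, directly behind and above the previous step with no overlap.

The open box is on top of the stool. The staircase is on the floor beside the stool on its +x side.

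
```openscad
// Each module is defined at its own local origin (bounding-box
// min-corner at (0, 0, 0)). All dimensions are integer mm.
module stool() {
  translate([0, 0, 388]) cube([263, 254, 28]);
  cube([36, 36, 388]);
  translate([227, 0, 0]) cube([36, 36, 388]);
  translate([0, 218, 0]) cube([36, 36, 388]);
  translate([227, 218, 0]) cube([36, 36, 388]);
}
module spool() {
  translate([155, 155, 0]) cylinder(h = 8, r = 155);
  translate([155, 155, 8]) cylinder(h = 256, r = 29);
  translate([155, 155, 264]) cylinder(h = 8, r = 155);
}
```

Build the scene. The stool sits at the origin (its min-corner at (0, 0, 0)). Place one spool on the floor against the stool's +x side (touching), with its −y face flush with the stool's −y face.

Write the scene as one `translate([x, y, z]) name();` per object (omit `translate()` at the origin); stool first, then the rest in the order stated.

stool();
translate([263, 0, 0]) spool();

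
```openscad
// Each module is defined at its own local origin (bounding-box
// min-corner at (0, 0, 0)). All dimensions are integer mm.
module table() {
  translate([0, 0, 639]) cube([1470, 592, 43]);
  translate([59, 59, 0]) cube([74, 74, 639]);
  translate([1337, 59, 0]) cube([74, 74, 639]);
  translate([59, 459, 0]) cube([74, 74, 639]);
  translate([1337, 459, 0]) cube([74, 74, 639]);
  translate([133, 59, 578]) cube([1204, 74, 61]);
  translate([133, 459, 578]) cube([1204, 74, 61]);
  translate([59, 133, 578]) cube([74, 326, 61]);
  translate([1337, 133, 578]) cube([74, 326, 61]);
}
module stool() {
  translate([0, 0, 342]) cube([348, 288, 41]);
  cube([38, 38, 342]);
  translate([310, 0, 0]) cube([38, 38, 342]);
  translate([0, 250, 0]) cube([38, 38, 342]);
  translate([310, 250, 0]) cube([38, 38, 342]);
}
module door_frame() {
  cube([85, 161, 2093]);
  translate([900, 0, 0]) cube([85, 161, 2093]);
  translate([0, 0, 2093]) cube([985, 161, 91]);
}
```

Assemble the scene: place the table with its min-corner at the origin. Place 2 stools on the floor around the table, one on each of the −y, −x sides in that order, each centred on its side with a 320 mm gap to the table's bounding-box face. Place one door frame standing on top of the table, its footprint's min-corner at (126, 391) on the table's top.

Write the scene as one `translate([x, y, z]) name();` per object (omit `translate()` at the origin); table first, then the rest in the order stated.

table();
translate([561, -608, 0]) stool();
translate([-668, 152, 0]) stool();
translate([126, 391, 682]) door_frame();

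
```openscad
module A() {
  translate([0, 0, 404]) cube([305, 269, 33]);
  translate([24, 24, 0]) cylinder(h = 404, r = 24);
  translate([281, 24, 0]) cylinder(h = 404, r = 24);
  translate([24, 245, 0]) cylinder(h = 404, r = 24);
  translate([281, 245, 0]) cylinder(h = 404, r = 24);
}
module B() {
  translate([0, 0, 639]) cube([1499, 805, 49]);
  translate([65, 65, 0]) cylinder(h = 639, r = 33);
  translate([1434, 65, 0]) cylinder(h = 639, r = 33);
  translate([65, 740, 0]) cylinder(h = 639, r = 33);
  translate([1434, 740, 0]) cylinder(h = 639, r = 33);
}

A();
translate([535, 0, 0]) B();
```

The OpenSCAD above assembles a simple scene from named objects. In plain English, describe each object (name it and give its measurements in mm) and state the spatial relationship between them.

A is a simple wooden stool: a rectangular seat 305 mm (x) by 269 mm (y), 33 mm thick, top face at z = 437 mm, on four round legs, each 48 mm in diameter. The legs rest on z = 0, each leg's axis is inset half a diameter from the nearest pair of seat edges (so the leg's bounding box is flush with the corner).

B is a table with a 1499×805 mm rectangular top, 49 mm thick, top surface at z = 688 mm, supported by four round legs of 66 mm diameter, each leg's bounding box inset 32 mm from the nearest pair of top edges, running from the floor.

The table is on the floor beside the stool on its +x side.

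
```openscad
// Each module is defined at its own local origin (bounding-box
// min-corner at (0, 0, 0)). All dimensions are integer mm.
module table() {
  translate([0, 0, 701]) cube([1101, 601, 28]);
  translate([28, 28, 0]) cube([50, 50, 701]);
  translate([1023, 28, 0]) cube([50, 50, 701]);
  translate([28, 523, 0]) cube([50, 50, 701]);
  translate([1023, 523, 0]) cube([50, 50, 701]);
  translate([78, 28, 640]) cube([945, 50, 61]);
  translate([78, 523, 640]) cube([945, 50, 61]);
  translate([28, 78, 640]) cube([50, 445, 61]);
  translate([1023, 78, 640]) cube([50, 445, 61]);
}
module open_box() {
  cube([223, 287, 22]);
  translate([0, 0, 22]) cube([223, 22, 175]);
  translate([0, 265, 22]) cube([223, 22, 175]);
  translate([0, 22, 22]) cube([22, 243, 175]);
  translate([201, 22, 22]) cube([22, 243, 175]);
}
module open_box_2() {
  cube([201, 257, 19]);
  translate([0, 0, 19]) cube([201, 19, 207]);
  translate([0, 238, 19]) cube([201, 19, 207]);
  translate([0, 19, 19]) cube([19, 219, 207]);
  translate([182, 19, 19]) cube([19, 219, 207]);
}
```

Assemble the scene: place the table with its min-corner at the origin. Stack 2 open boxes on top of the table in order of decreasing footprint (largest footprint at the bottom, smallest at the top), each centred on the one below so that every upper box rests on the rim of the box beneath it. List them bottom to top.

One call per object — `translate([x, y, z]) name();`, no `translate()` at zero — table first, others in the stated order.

table();
translate([439, 157, 729]) open_box();
translate([450, 172, 926]) open_box_2();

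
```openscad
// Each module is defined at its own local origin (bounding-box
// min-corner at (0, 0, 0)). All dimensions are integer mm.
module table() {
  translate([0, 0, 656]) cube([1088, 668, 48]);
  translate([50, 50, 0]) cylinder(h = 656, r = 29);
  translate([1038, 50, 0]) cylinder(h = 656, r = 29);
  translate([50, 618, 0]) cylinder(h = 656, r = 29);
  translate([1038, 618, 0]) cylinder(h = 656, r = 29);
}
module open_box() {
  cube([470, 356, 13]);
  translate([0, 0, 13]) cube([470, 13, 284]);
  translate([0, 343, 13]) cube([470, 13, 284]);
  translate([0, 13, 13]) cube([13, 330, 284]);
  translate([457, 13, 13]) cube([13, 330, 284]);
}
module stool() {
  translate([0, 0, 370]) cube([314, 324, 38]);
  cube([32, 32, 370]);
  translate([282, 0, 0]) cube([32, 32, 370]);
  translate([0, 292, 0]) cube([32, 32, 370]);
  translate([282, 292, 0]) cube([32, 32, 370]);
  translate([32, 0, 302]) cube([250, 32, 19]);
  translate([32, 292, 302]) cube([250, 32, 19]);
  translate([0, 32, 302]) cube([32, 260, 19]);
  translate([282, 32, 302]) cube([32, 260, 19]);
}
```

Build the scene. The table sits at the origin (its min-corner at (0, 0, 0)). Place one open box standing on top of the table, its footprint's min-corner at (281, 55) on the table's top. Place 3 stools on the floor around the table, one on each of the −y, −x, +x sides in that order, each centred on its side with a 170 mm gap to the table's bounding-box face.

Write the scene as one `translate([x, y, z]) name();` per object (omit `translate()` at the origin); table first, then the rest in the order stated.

table();
translate([281, 55, 704]) open_box();
translate([387, -494, 0]) stool();
translate([-484, 172, 0]) stool();
translate([1258, 172, 0]) stool();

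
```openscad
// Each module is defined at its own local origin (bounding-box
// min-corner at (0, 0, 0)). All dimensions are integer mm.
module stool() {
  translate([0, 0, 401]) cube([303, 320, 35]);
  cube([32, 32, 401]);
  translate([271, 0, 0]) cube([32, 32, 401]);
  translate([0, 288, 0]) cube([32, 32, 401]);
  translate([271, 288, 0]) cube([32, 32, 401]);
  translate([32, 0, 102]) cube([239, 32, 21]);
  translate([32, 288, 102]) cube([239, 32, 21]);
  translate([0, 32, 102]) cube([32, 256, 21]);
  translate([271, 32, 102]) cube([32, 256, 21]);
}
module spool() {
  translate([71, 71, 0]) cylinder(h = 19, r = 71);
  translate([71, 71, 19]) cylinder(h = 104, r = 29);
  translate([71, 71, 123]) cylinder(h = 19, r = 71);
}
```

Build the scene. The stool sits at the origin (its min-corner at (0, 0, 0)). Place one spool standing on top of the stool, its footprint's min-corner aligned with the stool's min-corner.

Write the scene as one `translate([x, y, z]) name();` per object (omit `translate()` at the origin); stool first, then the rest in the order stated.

stool();
translate([0, 0, 436]) spool();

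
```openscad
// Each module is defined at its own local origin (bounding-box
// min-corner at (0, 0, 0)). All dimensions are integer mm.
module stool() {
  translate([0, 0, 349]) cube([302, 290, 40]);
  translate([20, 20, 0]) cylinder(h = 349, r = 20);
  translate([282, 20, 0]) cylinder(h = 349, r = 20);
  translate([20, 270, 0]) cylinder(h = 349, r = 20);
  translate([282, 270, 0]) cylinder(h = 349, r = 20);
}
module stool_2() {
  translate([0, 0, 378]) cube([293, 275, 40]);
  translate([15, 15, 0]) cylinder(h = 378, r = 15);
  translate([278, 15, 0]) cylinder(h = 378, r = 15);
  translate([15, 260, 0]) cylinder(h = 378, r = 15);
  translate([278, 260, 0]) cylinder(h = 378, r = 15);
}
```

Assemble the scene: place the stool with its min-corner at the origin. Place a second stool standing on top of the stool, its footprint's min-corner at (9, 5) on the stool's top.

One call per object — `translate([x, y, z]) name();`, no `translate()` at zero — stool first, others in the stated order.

stool();
translate([9, 5, 389]) stool_2();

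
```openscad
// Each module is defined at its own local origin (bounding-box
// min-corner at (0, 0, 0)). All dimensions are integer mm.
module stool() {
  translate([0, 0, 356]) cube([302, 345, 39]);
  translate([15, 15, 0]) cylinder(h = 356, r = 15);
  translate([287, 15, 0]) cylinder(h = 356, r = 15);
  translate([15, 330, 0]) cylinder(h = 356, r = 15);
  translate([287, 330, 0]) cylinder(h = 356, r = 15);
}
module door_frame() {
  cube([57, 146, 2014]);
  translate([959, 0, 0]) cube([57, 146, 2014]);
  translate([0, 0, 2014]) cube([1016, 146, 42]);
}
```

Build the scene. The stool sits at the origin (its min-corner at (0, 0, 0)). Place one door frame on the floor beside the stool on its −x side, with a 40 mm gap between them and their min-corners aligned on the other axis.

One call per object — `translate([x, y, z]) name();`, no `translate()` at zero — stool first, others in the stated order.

stool();
translate([-1056, 0, 0]) door_frame();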